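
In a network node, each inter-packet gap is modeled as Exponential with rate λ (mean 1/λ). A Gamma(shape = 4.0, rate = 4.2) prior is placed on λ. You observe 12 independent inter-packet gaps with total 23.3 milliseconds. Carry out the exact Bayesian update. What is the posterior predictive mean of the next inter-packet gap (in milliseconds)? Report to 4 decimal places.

1.8333

With a Gamma(shape α, rate β) prior on the exponential rate λ, the posterior after n observations with total T = Σxᵢ is Gamma(α+n, β+T).
Posterior: Gamma(4.0+12, 4.2+23.3) = Gamma(16.0, 27.5).
The predictive distribution for the next observation is Lomax; its mean is β/(α−1) = 27.5/15.0 = 1.8333.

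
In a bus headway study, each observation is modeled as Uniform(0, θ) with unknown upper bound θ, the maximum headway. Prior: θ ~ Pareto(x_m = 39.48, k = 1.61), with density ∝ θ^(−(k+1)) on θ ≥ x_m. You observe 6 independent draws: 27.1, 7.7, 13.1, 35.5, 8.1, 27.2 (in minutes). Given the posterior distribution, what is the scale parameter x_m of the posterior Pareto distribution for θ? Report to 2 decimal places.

A Pareto(scale x_m, shape k) prior on the upper bound θ of Uniform(0, θ) is conjugate: posterior is Pareto(max(x_m, max xᵢ), k + n).
Sample maximum = 35.5; prior scale x_m = 39.48 → posterior scale = max = 39.48.
Posterior shape = 1.61 + 6 = 7.61.
Posterior scale x_m = 39.48.

39.48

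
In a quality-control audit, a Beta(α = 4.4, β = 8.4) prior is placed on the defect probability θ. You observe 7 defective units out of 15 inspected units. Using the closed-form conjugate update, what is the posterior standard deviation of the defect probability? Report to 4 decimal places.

0.0917

The Beta prior is conjugate to a Binomial/Bernoulli likelihood; the update adds successes to α and failures to β.
Posterior: Beta(α+k, β+n−k) = Beta(4.4+7, 8.4+8) = Beta(11.4, 16.4).
Var = αβ/((α+β)²(α+β+1)) = 11.4·16.4/(27.8²·28.8) = 0.00839976; SD = √0.00839976 = 0.0917.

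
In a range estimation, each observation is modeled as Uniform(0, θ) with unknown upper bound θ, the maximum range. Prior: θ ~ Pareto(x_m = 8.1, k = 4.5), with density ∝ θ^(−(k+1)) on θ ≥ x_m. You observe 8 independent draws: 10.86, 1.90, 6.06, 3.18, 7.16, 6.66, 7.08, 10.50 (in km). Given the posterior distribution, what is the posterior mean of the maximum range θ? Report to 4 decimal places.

11.8043

A Pareto(scale x_m, shape k) prior on the upper bound θ of Uniform(0, θ) is conjugate: posterior is Pareto(max(x_m, max xᵢ), k + n).
Sample maximum = 10.86; prior scale x_m = 8.1 → posterior scale = max = 10.86.
Posterior shape = 4.5 + 8 = 12.5.
E[θ|data] = k·x_m/(k−1) = 12.5·10.86/11.5 = 11.8043.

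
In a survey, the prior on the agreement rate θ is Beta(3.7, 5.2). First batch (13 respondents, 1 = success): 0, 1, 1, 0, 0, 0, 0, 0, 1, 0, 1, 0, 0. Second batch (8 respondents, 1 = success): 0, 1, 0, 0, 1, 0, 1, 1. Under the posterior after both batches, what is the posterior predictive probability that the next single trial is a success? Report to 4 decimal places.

0.3913

The Beta prior is conjugate to a Binomial/Bernoulli likelihood; the update adds successes to α and failures to β.
After batch 1: Beta(3.7+4, 5.2+9) = Beta(7.7, 14.2).
After batch 2: Beta(7.7+4, 14.2+4) = Beta(11.7, 18.2).
For a single future Bernoulli trial, P(success | data) = α/(α+β) = 0.3913.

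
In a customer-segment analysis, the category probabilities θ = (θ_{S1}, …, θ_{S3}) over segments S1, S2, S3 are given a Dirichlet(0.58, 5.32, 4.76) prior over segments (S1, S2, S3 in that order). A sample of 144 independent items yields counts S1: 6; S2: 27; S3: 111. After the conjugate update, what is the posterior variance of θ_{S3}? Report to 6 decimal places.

0.001209

The Dirichlet prior is conjugate to the Multinomial likelihood: each posterior αⱼ = prior αⱼ + observed count nⱼ.
Posterior concentration: (6.58, 32.32, 115.76), total = 154.66.
Var[θ_j] = α_j(Σα−α_j)/((Σα)²(Σα+1)) = 115.76·38.90/(154.66²·155.66) = 0.001209.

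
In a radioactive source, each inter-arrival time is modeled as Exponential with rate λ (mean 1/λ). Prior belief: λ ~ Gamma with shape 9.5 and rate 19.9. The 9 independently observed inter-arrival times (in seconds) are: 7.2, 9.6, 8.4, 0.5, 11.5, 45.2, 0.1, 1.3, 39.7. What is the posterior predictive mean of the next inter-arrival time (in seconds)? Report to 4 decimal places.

8.1943

With a Gamma(shape α, rate β) prior on the exponential rate λ, the posterior after n observations with total T = Σxᵢ is Gamma(α+n, β+T).
Sum of observations T = 123.5 seconds; n = 9.
Posterior: Gamma(9.5+9, 19.9+123.5) = Gamma(18.5, 143.4).
The predictive distribution for the next observation is Lomax; its mean is β/(α−1) = 143.4/17.5 = 8.1943.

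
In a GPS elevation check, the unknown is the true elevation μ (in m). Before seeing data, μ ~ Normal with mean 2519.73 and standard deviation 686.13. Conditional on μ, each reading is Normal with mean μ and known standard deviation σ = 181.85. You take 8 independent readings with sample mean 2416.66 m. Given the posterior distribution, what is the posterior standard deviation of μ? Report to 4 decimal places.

64.0133

For Normal data with known variance σ², a Normal(μ₀, σ₀²) prior on μ is conjugate. Posterior precision = 1/σ₀² + n/σ²; posterior mean is the precision-weighted average of μ₀ and x̄.
σ₀² = 686.13² = 470774.3769, σ² = 181.85² = 33069.4225; σ² + n·σ₀² = 33069.4225 + 8·470774.3769 = 3799264.4377.
Posterior precision = 1/σ₀² + n/σ² = 1/470774.3769 + 8/33069.4225 = (σ² + n·σ₀²)/(σ₀²σ²) = 3799264.4377/(470774.3769·33069.4225); posterior variance σₙ² = σ₀²σ²/(σ² + n·σ₀²) = 470774.3769·33069.4225/3799264.4377 = 4097.697601.
Posterior SD = √σₙ² = √(470774.3769·33069.4225/3799264.4377) = 64.0133.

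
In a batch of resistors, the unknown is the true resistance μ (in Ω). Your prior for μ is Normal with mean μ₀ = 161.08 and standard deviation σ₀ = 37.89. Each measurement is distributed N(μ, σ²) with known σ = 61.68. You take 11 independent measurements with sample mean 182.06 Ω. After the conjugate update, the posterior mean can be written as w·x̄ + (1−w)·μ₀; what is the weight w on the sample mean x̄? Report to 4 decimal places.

For Normal data with known variance σ², a Normal(μ₀, σ₀²) prior on μ is conjugate. Posterior precision = 1/σ₀² + n/σ²; posterior mean is the precision-weighted average of μ₀ and x̄.
σ₀² = 37.89² = 1435.6521, σ² = 61.68² = 3804.4224. Prior precision 1/σ₀² = 1/1435.6521; data precision n/σ² = 11/3804.4224.
w = (n/σ²)/(1/σ₀² + n/σ²) = n·σ₀²/(σ² + n·σ₀²) = 11·1435.6521/(3804.4224 + 11·1435.6521) = 15792.1731/19596.5955 = 0.8059.

0.8059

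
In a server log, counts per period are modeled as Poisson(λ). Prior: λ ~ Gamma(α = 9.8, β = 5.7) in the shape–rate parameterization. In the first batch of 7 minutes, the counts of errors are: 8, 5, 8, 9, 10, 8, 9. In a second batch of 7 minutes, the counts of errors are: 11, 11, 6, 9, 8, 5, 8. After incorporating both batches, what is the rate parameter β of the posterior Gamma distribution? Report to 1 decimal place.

With a Gamma(shape α, rate β) prior, the Poisson likelihood is conjugate: the posterior is Gamma(α + ΣXᵢ, β + n).
Batch 1: sum of counts S = 57 over n = 7 minutes.
After batch 1: Gamma(α+S, β+n) = Gamma(9.8+57, 5.7+7) = Gamma(66.8, 12.7).
Batch 2: sum of counts S = 58 over n = 7 minutes.
After batch 2: Gamma(α+S, β+n) = Gamma(66.8+58, 12.7+7) = Gamma(124.8, 19.7).
Posterior β = 19.7.

19.7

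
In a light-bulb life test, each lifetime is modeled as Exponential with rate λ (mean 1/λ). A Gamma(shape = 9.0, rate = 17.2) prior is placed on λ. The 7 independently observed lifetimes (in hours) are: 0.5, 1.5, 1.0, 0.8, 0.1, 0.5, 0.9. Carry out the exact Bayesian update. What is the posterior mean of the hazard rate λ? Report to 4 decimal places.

0.7111

With a Gamma(shape α, rate β) prior on the exponential rate λ, the posterior after n observations with total T = Σxᵢ is Gamma(α+n, β+T).
Sum of observations T = 5.3 hours; n = 7.
Posterior: Gamma(9.0+7, 17.2+5.3) = Gamma(16.0, 22.5).
Posterior mean of λ = α/β = 16.0/22.5 = 0.7111.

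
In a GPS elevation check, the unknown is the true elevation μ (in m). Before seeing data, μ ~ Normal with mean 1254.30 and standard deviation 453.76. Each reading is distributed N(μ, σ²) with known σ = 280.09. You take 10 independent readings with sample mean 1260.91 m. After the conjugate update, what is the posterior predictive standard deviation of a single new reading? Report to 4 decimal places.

For Normal data with known variance σ², a Normal(μ₀, σ₀²) prior on μ is conjugate. Posterior precision = 1/σ₀² + n/σ²; posterior mean is the precision-weighted average of μ₀ and x̄.
σ₀² = 453.76² = 205898.1376, σ² = 280.09² = 78450.4081; σ² + n·σ₀² = 78450.4081 + 10·205898.1376 = 2137431.7841.
Posterior precision = 1/σ₀² + n/σ² = 1/205898.1376 + 10/78450.4081 = (σ² + n·σ₀²)/(σ₀²σ²) = 2137431.7841/(205898.1376·78450.4081); posterior variance σₙ² = σ₀²σ²/(σ² + n·σ₀²) = 205898.1376·78450.4081/2137431.7841 = 7557.103362.
Predictive variance for one new observation = σₙ² + σ² = 205898.1376·78450.4081/2137431.7841 + 78450.4081 = σ²·(σ₀² + 2137431.7841)/2137431.7841 = 78450.4081·2343329.9217/2137431.7841 = 86007.511462; SD = √(78450.4081·2343329.9217/2137431.7841) = 293.2704.

293.2704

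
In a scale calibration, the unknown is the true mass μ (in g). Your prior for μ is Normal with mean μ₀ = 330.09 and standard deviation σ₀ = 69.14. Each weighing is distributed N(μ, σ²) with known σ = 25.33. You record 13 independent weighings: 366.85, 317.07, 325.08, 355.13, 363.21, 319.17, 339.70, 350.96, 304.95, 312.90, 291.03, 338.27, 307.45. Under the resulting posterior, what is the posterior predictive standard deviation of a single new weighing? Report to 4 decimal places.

For Normal data with known variance σ², a Normal(μ₀, σ₀²) prior on μ is conjugate. Posterior precision = 1/σ₀² + n/σ²; posterior mean is the precision-weighted average of μ₀ and x̄.
σ₀² = 69.14² = 4780.3396, σ² = 25.33² = 641.6089; σ² + n·σ₀² = 641.6089 + 13·4780.3396 = 62786.0237.
Posterior precision = 1/σ₀² + n/σ² = 1/4780.3396 + 13/641.6089 = (σ² + n·σ₀²)/(σ₀²σ²) = 62786.0237/(4780.3396·641.6089); posterior variance σₙ² = σ₀²σ²/(σ² + n·σ₀²) = 4780.3396·641.6089/62786.0237 = 48.850178.
Predictive variance for one new observation = σₙ² + σ² = 4780.3396·641.6089/62786.0237 + 641.6089 = σ²·(σ₀² + 62786.0237)/62786.0237 = 641.6089·67566.3633/62786.0237 = 690.459078; SD = √(641.6089·67566.3633/62786.0237) = 26.2766.

26.2766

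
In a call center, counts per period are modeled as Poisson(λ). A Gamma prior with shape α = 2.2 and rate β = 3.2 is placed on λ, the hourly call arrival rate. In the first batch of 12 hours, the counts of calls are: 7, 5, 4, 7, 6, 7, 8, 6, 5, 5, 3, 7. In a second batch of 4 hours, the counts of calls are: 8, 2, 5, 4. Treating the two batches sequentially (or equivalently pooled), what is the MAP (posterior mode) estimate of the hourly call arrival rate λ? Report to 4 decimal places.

4.6979

With a Gamma(shape α, rate β) prior, the Poisson likelihood is conjugate: the posterior is Gamma(α + ΣXᵢ, β + n).
Batch 1: sum of counts S = 70 over n = 12 hours.
After batch 1: Gamma(α+S, β+n) = Gamma(2.2+70, 3.2+12) = Gamma(72.2, 15.2).
Batch 2: sum of counts S = 19 over n = 4 hours.
After batch 2: Gamma(α+S, β+n) = Gamma(72.2+19, 15.2+4) = Gamma(91.2, 19.2).
Mode of Gamma(α,β) for α≥1 is (α−1)/β = 90.2/19.2 = 4.6979.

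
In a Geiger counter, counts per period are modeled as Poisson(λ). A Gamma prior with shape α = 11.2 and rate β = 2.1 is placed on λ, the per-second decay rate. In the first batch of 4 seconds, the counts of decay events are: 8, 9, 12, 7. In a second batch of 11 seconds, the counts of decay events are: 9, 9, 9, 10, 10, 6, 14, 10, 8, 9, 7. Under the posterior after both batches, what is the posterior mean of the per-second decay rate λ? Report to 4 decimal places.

8.6667

With a Gamma(shape α, rate β) prior, the Poisson likelihood is conjugate: the posterior is Gamma(α + ΣXᵢ, β + n).
Batch 1: sum of counts S = 36 over n = 4 seconds.
After batch 1: Gamma(α+S, β+n) = Gamma(11.2+36, 2.1+4) = Gamma(47.2, 6.1).
Batch 2: sum of counts S = 101 over n = 11 seconds.
After batch 2: Gamma(α+S, β+n) = Gamma(47.2+101, 6.1+11) = Gamma(148.2, 17.1).
Posterior mean = α/β = 148.2/17.1 = 8.6667.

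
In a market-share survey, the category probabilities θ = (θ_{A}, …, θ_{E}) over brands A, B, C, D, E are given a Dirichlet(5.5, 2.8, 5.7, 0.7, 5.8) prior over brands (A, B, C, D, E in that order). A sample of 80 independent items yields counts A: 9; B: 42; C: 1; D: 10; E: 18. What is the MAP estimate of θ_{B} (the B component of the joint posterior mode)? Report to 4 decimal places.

0.4586

The Dirichlet prior is conjugate to the Multinomial likelihood: each posterior αⱼ = prior αⱼ + observed count nⱼ.
Posterior concentration: (14.5, 44.8, 6.7, 10.7, 23.8), total = 100.5.
Joint mode component: (α_{B}−1)/(Σα−K) = 43.8/95.5 = 0.4586.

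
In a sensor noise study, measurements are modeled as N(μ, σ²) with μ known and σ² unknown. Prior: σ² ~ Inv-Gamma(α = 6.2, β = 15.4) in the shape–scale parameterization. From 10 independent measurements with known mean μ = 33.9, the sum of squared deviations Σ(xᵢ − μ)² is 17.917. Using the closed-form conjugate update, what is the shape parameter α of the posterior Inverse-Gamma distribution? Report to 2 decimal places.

11.20

With known mean μ and an Inverse-Gamma(α, β) prior on σ², the Normal likelihood is conjugate: posterior is Inv-Gamma(α + n/2, β + Σ(xᵢ−μ)²/2).
Posterior: Inv-Gamma(6.2 + 10/2, 15.4 + 17.917/2) = Inv-Gamma(11.20, 24.3585).
Posterior α = 11.20.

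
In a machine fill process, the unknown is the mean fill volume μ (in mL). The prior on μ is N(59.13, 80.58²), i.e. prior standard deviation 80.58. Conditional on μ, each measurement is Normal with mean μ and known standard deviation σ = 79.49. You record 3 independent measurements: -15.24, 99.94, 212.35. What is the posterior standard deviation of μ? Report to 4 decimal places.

For Normal data with known variance σ², a Normal(μ₀, σ₀²) prior on μ is conjugate. Posterior precision = 1/σ₀² + n/σ²; posterior mean is the precision-weighted average of μ₀ and x̄.
σ₀² = 80.58² = 6493.1364, σ² = 79.49² = 6318.6601; σ² + n·σ₀² = 6318.6601 + 3·6493.1364 = 25798.0693.
Posterior precision = 1/σ₀² + n/σ² = 1/6493.1364 + 3/6318.6601 = (σ² + n·σ₀²)/(σ₀²σ²) = 25798.0693/(6493.1364·6318.6601); posterior variance σₙ² = σ₀²σ²/(σ² + n·σ₀²) = 6493.1364·6318.6601/25798.0693 = 1590.348542.
Posterior SD = √σₙ² = √(6493.1364·6318.6601/25798.0693) = 39.8792.

39.8792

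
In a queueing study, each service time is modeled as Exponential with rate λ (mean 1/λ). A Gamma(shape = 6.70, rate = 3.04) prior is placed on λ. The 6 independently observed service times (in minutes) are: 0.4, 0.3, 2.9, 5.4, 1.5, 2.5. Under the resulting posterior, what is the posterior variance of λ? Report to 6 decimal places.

0.049362

With a Gamma(shape α, rate β) prior on the exponential rate λ, the posterior after n observations with total T = Σxᵢ is Gamma(α+n, β+T).
Sum of observations T = 13.0 minutes; n = 6.
Posterior: Gamma(6.70+6, 3.04+13.0) = Gamma(12.70, 16.04).
Var = α/β² = 0.049362.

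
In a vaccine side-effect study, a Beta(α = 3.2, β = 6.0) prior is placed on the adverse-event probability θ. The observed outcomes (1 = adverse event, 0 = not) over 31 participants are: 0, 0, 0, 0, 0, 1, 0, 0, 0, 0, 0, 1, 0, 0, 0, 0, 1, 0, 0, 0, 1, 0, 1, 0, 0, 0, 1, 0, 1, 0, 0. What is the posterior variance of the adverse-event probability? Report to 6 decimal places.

0.004596

The Beta prior is conjugate to a Binomial/Bernoulli likelihood; the update adds successes to α and failures to β.
Posterior: Beta(α+k, β+n−k) = Beta(3.2+7, 6.0+24) = Beta(10.2, 30.0).
Var = αβ/((α+β)²(α+β+1)) = 10.2·30.0/(40.2²·41.2) = 0.004596.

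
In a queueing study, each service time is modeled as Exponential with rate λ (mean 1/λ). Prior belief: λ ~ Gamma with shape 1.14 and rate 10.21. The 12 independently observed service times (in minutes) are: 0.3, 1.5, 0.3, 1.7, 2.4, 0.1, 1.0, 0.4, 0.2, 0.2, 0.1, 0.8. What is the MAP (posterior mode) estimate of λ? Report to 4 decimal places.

With a Gamma(shape α, rate β) prior on the exponential rate λ, the posterior after n observations with total T = Σxᵢ is Gamma(α+n, β+T).
Sum of observations T = 9.0 minutes; n = 12.
Posterior: Gamma(1.14+12, 10.21+9.0) = Gamma(13.14, 19.21).
Mode = (α−1)/β = 0.6320.

0.6320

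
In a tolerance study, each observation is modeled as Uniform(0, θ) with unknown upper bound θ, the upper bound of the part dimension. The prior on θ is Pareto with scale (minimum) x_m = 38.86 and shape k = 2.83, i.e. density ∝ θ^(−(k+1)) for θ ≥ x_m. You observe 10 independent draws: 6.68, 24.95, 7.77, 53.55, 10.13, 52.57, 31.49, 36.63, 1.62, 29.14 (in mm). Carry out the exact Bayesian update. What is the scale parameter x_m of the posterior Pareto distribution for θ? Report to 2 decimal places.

53.55

A Pareto(scale x_m, shape k) prior on the upper bound θ of Uniform(0, θ) is conjugate: posterior is Pareto(max(x_m, max xᵢ), k + n).
Sample maximum = 53.55; prior scale x_m = 38.86 → posterior scale = max = 53.55.
Posterior shape = 2.83 + 10 = 12.83.
Posterior scale x_m = 53.55.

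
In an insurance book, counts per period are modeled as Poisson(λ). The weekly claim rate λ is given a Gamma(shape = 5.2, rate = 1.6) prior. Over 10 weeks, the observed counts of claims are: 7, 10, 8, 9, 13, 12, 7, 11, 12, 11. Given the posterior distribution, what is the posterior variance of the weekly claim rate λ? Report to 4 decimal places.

With a Gamma(shape α, rate β) prior, the Poisson likelihood is conjugate: the posterior is Gamma(α + ΣXᵢ, β + n).
Sum of counts S = 100 over n = 10 weeks.
Posterior: Gamma(α+S, β+n) = Gamma(5.2+100, 1.6+10) = Gamma(105.2, 11.6).
Var = α/β² = 105.2/11.6² = 0.7818.

0.7818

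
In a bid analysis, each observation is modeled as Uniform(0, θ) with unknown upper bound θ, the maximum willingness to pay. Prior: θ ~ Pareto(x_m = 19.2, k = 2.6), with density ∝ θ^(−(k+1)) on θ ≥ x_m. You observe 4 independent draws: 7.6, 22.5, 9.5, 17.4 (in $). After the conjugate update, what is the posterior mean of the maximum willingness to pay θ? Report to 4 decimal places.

A Pareto(scale x_m, shape k) prior on the upper bound θ of Uniform(0, θ) is conjugate: posterior is Pareto(max(x_m, max xᵢ), k + n).
Sample maximum = 22.5; prior scale x_m = 19.2 → posterior scale = max = 22.5.
Posterior shape = 2.6 + 4 = 6.6.
E[θ|data] = k·x_m/(k−1) = 6.6·22.5/5.6 = 26.5179.

26.5179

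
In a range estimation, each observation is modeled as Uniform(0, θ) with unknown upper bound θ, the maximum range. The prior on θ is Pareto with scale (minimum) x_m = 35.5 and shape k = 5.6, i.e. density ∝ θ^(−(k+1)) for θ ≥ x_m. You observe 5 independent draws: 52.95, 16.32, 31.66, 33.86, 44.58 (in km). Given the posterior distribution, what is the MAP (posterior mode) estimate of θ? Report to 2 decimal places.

52.95

A Pareto(scale x_m, shape k) prior on the upper bound θ of Uniform(0, θ) is conjugate: posterior is Pareto(max(x_m, max xᵢ), k + n).
Sample maximum = 52.95; prior scale x_m = 35.5 → posterior scale = max = 52.95.
Posterior shape = 5.6 + 5 = 10.6.
The Pareto density is decreasing on [x_m, ∞), so the mode is x_m = 52.95.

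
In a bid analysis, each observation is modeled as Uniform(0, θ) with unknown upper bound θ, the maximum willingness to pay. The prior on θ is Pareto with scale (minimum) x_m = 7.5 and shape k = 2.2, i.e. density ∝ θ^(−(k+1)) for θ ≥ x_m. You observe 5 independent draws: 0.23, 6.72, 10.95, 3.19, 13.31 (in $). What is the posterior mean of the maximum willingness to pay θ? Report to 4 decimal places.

15.4568

A Pareto(scale x_m, shape k) prior on the upper bound θ of Uniform(0, θ) is conjugate: posterior is Pareto(max(x_m, max xᵢ), k + n).
Sample maximum = 13.31; prior scale x_m = 7.5 → posterior scale = max = 13.31.
Posterior shape = 2.2 + 5 = 7.2.
E[θ|data] = k·x_m/(k−1) = 7.2·13.31/6.2 = 15.4568.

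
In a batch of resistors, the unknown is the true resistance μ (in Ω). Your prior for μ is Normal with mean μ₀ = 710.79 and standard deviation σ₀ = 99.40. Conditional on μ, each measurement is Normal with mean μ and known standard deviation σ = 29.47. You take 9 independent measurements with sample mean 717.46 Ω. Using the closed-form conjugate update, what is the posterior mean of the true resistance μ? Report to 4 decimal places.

For Normal data with known variance σ², a Normal(μ₀, σ₀²) prior on μ is conjugate. Posterior precision = 1/σ₀² + n/σ²; posterior mean is the precision-weighted average of μ₀ and x̄.
n·x̄ = 9·717.46 = 6457.14.
σ₀² = 99.40² = 9880.36, σ² = 29.47² = 868.4809; σ² + n·σ₀² = 868.4809 + 9·9880.36 = 89791.7209.
Posterior mean = (μ₀/σ₀² + n·x̄/σ²)/(1/σ₀² + n/σ²) = (σ²·μ₀ + σ₀²·n·x̄)/(σ² + n·σ₀²) = (868.4809·710.79 + 9880.36·6457.14)/89791.7209 = 64416175.309311/89791.7209 = 717.3955.

717.3955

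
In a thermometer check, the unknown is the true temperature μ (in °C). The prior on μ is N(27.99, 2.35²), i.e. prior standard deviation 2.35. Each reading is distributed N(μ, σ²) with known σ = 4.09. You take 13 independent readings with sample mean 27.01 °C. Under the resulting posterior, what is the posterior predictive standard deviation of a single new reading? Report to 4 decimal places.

4.2157

For Normal data with known variance σ², a Normal(μ₀, σ₀²) prior on μ is conjugate. Posterior precision = 1/σ₀² + n/σ²; posterior mean is the precision-weighted average of μ₀ and x̄.
σ₀² = 2.35² = 5.5225, σ² = 4.09² = 16.7281; σ² + n·σ₀² = 16.7281 + 13·5.5225 = 88.5206.
Posterior precision = 1/σ₀² + n/σ² = 1/5.5225 + 13/16.7281 = (σ² + n·σ₀²)/(σ₀²σ²) = 88.5206/(5.5225·16.7281); posterior variance σₙ² = σ₀²σ²/(σ² + n·σ₀²) = 5.5225·16.7281/88.5206 = 1.043609.
Predictive variance for one new observation = σₙ² + σ² = 5.5225·16.7281/88.5206 + 16.7281 = σ²·(σ₀² + 88.5206)/88.5206 = 16.7281·94.0431/88.5206 = 17.771709; SD = √(16.7281·94.0431/88.5206) = 4.2157.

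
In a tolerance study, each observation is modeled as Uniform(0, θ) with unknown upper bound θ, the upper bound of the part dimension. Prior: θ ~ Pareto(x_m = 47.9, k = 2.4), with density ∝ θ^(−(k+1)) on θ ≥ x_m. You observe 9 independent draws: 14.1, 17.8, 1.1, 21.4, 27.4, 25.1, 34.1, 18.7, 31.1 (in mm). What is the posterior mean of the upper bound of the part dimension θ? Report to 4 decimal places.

52.5058

A Pareto(scale x_m, shape k) prior on the upper bound θ of Uniform(0, θ) is conjugate: posterior is Pareto(max(x_m, max xᵢ), k + n).
Sample maximum = 34.1; prior scale x_m = 47.9 → posterior scale = max = 47.9.
Posterior shape = 2.4 + 9 = 11.4.
E[θ|data] = k·x_m/(k−1) = 11.4·47.9/10.4 = 52.5058.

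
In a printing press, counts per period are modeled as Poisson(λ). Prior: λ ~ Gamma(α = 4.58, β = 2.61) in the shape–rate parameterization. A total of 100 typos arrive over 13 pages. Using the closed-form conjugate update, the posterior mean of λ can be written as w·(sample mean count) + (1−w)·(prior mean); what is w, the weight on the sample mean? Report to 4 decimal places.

0.8328

With a Gamma(shape α, rate β) prior, the Poisson likelihood is conjugate: the posterior is Gamma(α + ΣXᵢ, β + n).
Posterior mean = (α₀+S)/(β₀+n) = [n/(β₀+n)]·(S/n) + [β₀/(β₀+n)]·(α₀/β₀), so only n and β₀ enter the weight.
Weight on data w = n/(β₀+n) = 13/(2.61+13) = 13/15.61 = 0.8328.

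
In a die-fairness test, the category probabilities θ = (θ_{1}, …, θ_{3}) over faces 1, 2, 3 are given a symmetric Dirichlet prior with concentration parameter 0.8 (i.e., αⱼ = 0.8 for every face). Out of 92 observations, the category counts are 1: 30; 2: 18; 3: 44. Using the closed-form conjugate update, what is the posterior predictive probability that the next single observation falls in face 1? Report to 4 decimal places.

The Dirichlet prior is conjugate to the Multinomial likelihood: each posterior αⱼ = prior αⱼ + observed count nⱼ.
Posterior concentration: (30.8, 18.8, 44.8), total = 94.4.
P(next = 1 | data) = α_{1}/Σα = 0.3263.

0.3263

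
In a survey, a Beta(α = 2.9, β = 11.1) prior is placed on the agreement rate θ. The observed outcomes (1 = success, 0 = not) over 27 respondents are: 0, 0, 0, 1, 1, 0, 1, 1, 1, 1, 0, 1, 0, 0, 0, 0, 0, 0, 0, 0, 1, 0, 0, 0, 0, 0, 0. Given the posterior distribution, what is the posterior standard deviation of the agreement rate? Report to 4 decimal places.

0.0682

The Beta prior is conjugate to a Binomial/Bernoulli likelihood; the update adds successes to α and failures to β.
Posterior: Beta(α+k, β+n−k) = Beta(2.9+8, 11.1+19) = Beta(10.9, 30.1).
Var = αβ/((α+β)²(α+β+1)) = 10.9·30.1/(41.0²·42.0) = 0.00464704; SD = √0.00464704 = 0.0682.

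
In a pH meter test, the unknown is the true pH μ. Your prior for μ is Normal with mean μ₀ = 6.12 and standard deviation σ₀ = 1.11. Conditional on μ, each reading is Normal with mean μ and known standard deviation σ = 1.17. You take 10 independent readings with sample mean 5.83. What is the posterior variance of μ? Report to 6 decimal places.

For Normal data with known variance σ², a Normal(μ₀, σ₀²) prior on μ is conjugate. Posterior precision = 1/σ₀² + n/σ²; posterior mean is the precision-weighted average of μ₀ and x̄.
σ₀² = 1.11² = 1.2321, σ² = 1.17² = 1.3689; σ² + n·σ₀² = 1.3689 + 10·1.2321 = 13.6899.
Posterior precision = 1/σ₀² + n/σ² = 1/1.2321 + 10/1.3689 = (σ² + n·σ₀²)/(σ₀²σ²) = 13.6899/(1.2321·1.3689); posterior variance σₙ² = σ₀²σ²/(σ² + n·σ₀²) = 1.2321·1.3689/13.6899 = 0.123202.

0.123202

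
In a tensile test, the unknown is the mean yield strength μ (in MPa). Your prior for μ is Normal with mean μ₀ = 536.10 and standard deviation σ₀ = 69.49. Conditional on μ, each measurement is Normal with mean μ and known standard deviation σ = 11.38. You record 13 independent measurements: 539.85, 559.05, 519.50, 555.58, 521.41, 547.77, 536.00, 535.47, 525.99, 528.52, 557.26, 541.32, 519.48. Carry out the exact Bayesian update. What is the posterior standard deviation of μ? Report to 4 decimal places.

3.1530

For Normal data with known variance σ², a Normal(μ₀, σ₀²) prior on μ is conjugate. Posterior precision = 1/σ₀² + n/σ²; posterior mean is the precision-weighted average of μ₀ and x̄.
σ₀² = 69.49² = 4828.8601, σ² = 11.38² = 129.5044; σ² + n·σ₀² = 129.5044 + 13·4828.8601 = 62904.6857.
Posterior precision = 1/σ₀² + n/σ² = 1/4828.8601 + 13/129.5044 = (σ² + n·σ₀²)/(σ₀²σ²) = 62904.6857/(4828.8601·129.5044); posterior variance σₙ² = σ₀²σ²/(σ² + n·σ₀²) = 4828.8601·129.5044/62904.6857 = 9.941368.
Posterior SD = √σₙ² = √(4828.8601·129.5044/62904.6857) = 3.1530.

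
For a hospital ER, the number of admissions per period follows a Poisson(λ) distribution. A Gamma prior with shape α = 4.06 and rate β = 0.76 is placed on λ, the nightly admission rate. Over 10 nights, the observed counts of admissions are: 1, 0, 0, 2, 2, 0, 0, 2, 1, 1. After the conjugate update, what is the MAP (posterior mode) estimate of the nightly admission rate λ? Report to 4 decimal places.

With a Gamma(shape α, rate β) prior, the Poisson likelihood is conjugate: the posterior is Gamma(α + ΣXᵢ, β + n).
Sum of counts S = 9 over n = 10 nights.
Posterior: Gamma(α+S, β+n) = Gamma(4.06+9, 0.76+10) = Gamma(13.06, 10.76).
Mode of Gamma(α,β) for α≥1 is (α−1)/β = 12.06/10.76 = 1.1208.

1.1208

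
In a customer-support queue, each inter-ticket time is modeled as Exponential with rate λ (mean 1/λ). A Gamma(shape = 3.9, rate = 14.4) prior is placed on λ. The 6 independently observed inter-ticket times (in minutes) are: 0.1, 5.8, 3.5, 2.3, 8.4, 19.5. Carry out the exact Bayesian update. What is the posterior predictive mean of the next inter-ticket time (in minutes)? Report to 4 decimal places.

With a Gamma(shape α, rate β) prior on the exponential rate λ, the posterior after n observations with total T = Σxᵢ is Gamma(α+n, β+T).
Sum of observations T = 39.6 minutes; n = 6.
Posterior: Gamma(3.9+6, 14.4+39.6) = Gamma(9.9, 54.0).
The predictive distribution for the next observation is Lomax; its mean is β/(α−1) = 54.0/8.9 = 6.0674.

6.0674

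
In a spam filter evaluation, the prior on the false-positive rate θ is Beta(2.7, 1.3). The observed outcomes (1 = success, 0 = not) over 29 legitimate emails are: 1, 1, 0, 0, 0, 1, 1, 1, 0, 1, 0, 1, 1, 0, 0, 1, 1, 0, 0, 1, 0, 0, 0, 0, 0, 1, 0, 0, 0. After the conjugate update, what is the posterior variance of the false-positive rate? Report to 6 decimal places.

0.007265

The Beta prior is conjugate to a Binomial/Bernoulli likelihood; the update adds successes to α and failures to β.
Posterior: Beta(α+k, β+n−k) = Beta(2.7+12, 1.3+17) = Beta(14.7, 18.3).
Var = αβ/((α+β)²(α+β+1)) = 14.7·18.3/(33.0²·34.0) = 0.007265.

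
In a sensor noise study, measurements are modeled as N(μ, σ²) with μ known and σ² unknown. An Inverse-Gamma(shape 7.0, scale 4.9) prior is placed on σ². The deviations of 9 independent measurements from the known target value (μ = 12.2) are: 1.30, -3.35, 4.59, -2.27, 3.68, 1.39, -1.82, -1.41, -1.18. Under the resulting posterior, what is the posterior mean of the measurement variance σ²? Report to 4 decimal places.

With known mean μ and an Inverse-Gamma(α, β) prior on σ², the Normal likelihood is conjugate: posterior is Inv-Gamma(α + n/2, β + Σ(xᵢ−μ)²/2).
Σ(xᵢ−μ)² = (1.30)² + (-3.35)² + (4.59)² + (-2.27)² + (3.68)² + (1.39)² + (-1.82)² + (-1.41)² + (-1.18)² = 61.3009.
Posterior: Inv-Gamma(7.0 + 9/2, 4.9 + 61.3009/2) = Inv-Gamma(11.50, 35.55045).
E[σ²|data] = β/(α−1) = 35.55045/10.50 = 3.3858.

3.3858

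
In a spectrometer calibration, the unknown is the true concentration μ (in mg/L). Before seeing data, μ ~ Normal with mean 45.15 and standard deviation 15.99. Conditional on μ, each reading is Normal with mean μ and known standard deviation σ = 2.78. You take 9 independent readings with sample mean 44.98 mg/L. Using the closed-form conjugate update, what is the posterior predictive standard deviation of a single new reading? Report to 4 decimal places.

For Normal data with known variance σ², a Normal(μ₀, σ₀²) prior on μ is conjugate. Posterior precision = 1/σ₀² + n/σ²; posterior mean is the precision-weighted average of μ₀ and x̄.
σ₀² = 15.99² = 255.6801, σ² = 2.78² = 7.7284; σ² + n·σ₀² = 7.7284 + 9·255.6801 = 2308.8493.
Posterior precision = 1/σ₀² + n/σ² = 1/255.6801 + 9/7.7284 = (σ² + n·σ₀²)/(σ₀²σ²) = 2308.8493/(255.6801·7.7284); posterior variance σₙ² = σ₀²σ²/(σ² + n·σ₀²) = 255.6801·7.7284/2308.8493 = 0.855837.
Predictive variance for one new observation = σₙ² + σ² = 255.6801·7.7284/2308.8493 + 7.7284 = σ²·(σ₀² + 2308.8493)/2308.8493 = 7.7284·2564.5294/2308.8493 = 8.584237; SD = √(7.7284·2564.5294/2308.8493) = 2.9299.

2.9299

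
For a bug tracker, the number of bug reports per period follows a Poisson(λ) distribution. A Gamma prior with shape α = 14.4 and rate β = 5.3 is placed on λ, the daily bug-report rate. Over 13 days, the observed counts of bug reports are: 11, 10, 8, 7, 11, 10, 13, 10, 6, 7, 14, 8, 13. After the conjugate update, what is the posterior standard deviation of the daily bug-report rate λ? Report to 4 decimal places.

With a Gamma(shape α, rate β) prior, the Poisson likelihood is conjugate: the posterior is Gamma(α + ΣXᵢ, β + n).
Sum of counts S = 128 over n = 13 days.
Posterior: Gamma(α+S, β+n) = Gamma(14.4+128, 5.3+13) = Gamma(142.4, 18.3).
SD = √α/β = √142.4/18.3 = 0.6521.

0.6521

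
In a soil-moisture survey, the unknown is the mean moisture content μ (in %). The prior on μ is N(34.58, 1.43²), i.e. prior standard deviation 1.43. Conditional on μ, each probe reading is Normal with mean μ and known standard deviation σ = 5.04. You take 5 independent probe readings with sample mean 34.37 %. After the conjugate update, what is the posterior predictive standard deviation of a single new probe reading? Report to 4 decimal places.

For Normal data with known variance σ², a Normal(μ₀, σ₀²) prior on μ is conjugate. Posterior precision = 1/σ₀² + n/σ²; posterior mean is the precision-weighted average of μ₀ and x̄.
σ₀² = 1.43² = 2.0449, σ² = 5.04² = 25.4016; σ² + n·σ₀² = 25.4016 + 5·2.0449 = 35.6261.
Posterior precision = 1/σ₀² + n/σ² = 1/2.0449 + 5/25.4016 = (σ² + n·σ₀²)/(σ₀²σ²) = 35.6261/(2.0449·25.4016); posterior variance σₙ² = σ₀²σ²/(σ² + n·σ₀²) = 2.0449·25.4016/35.6261 = 1.458025.
Predictive variance for one new observation = σₙ² + σ² = 2.0449·25.4016/35.6261 + 25.4016 = σ²·(σ₀² + 35.6261)/35.6261 = 25.4016·37.671/35.6261 = 26.859625; SD = √(25.4016·37.671/35.6261) = 5.1826.

5.1826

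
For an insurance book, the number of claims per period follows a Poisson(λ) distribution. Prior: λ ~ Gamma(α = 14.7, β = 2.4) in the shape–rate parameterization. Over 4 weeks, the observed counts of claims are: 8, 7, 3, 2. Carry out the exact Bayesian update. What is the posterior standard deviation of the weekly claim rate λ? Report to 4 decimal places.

With a Gamma(shape α, rate β) prior, the Poisson likelihood is conjugate: the posterior is Gamma(α + ΣXᵢ, β + n).
Sum of counts S = 20 over n = 4 weeks.
Posterior: Gamma(α+S, β+n) = Gamma(14.7+20, 2.4+4) = Gamma(34.7, 6.4).
SD = √α/β = √34.7/6.4 = 0.9204.

0.9204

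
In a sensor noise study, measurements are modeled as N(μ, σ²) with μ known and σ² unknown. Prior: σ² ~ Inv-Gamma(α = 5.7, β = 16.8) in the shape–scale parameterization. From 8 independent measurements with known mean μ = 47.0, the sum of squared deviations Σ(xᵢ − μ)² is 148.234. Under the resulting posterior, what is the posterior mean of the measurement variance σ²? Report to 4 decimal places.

10.4502

With known mean μ and an Inverse-Gamma(α, β) prior on σ², the Normal likelihood is conjugate: posterior is Inv-Gamma(α + n/2, β + Σ(xᵢ−μ)²/2).
Posterior: Inv-Gamma(5.7 + 8/2, 16.8 + 148.234/2) = Inv-Gamma(9.70, 90.9170).
E[σ²|data] = β/(α−1) = 90.9170/8.70 = 10.4502.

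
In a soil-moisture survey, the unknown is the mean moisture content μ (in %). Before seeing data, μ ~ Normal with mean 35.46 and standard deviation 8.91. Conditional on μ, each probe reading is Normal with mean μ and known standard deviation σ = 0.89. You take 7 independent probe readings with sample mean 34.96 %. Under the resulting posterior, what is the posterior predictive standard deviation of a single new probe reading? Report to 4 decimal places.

For Normal data with known variance σ², a Normal(μ₀, σ₀²) prior on μ is conjugate. Posterior precision = 1/σ₀² + n/σ²; posterior mean is the precision-weighted average of μ₀ and x̄.
σ₀² = 8.91² = 79.3881, σ² = 0.89² = 0.7921; σ² + n·σ₀² = 0.7921 + 7·79.3881 = 556.5088.
Posterior precision = 1/σ₀² + n/σ² = 1/79.3881 + 7/0.7921 = (σ² + n·σ₀²)/(σ₀²σ²) = 556.5088/(79.3881·0.7921); posterior variance σₙ² = σ₀²σ²/(σ² + n·σ₀²) = 79.3881·0.7921/556.5088 = 0.112996.
Predictive variance for one new observation = σₙ² + σ² = 79.3881·0.7921/556.5088 + 0.7921 = σ²·(σ₀² + 556.5088)/556.5088 = 0.7921·635.8969/556.5088 = 0.905096; SD = √(0.7921·635.8969/556.5088) = 0.9514.

0.9514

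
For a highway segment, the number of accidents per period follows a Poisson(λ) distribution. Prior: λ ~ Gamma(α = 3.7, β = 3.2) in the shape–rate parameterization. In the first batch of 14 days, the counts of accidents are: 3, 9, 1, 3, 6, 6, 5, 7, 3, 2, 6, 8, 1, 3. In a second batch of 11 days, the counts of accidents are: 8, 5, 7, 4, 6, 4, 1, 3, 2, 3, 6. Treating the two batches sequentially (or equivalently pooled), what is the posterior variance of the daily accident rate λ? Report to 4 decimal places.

With a Gamma(shape α, rate β) prior, the Poisson likelihood is conjugate: the posterior is Gamma(α + ΣXᵢ, β + n).
Batch 1: sum of counts S = 63 over n = 14 days.
After batch 1: Gamma(α+S, β+n) = Gamma(3.7+63, 3.2+14) = Gamma(66.7, 17.2).
Batch 2: sum of counts S = 49 over n = 11 days.
After batch 2: Gamma(α+S, β+n) = Gamma(66.7+49, 17.2+11) = Gamma(115.7, 28.2).
Var = α/β² = 115.7/28.2² = 0.1455.

0.1455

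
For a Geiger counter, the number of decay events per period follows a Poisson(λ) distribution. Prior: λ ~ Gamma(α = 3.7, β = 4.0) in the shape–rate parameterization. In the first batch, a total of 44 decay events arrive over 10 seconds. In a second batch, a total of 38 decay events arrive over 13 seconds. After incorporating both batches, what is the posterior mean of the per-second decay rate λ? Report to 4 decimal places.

With a Gamma(shape α, rate β) prior, the Poisson likelihood is conjugate: the posterior is Gamma(α + ΣXᵢ, β + n).
After batch 1: Gamma(α+S, β+n) = Gamma(3.7+44, 4.0+10) = Gamma(47.7, 14.0).
After batch 2: Gamma(α+S, β+n) = Gamma(47.7+38, 14.0+13) = Gamma(85.7, 27.0).
Posterior mean = α/β = 85.7/27.0 = 3.1741.

3.1741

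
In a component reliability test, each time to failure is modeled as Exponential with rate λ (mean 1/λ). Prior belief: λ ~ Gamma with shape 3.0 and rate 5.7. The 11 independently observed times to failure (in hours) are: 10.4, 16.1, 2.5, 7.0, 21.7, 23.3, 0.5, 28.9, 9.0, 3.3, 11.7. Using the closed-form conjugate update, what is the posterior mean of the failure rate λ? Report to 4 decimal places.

0.0999

With a Gamma(shape α, rate β) prior on the exponential rate λ, the posterior after n observations with total T = Σxᵢ is Gamma(α+n, β+T).
Sum of observations T = 134.4 hours; n = 11.
Posterior: Gamma(3.0+11, 5.7+134.4) = Gamma(14.0, 140.1).
Posterior mean of λ = α/β = 14.0/140.1 = 0.0999.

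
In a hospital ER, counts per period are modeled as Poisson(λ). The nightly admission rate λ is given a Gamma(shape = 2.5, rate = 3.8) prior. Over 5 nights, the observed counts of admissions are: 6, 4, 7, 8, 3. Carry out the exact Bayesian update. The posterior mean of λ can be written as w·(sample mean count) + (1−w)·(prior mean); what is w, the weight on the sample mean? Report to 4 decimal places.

With a Gamma(shape α, rate β) prior, the Poisson likelihood is conjugate: the posterior is Gamma(α + ΣXᵢ, β + n).
Posterior mean = (α₀+S)/(β₀+n) = [n/(β₀+n)]·(S/n) + [β₀/(β₀+n)]·(α₀/β₀), so only n and β₀ enter the weight.
Weight on data w = n/(β₀+n) = 5/(3.8+5) = 5/8.8 = 0.5682.

0.5682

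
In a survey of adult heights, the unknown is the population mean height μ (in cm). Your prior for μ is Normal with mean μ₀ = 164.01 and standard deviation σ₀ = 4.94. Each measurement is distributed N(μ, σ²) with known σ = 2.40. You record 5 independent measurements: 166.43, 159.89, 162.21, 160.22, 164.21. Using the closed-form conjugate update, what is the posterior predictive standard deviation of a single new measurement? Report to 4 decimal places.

2.6192

For Normal data with known variance σ², a Normal(μ₀, σ₀²) prior on μ is conjugate. Posterior precision = 1/σ₀² + n/σ²; posterior mean is the precision-weighted average of μ₀ and x̄.
σ₀² = 4.94² = 24.4036, σ² = 2.40² = 5.76; σ² + n·σ₀² = 5.76 + 5·24.4036 = 127.778.
Posterior precision = 1/σ₀² + n/σ² = 1/24.4036 + 5/5.76 = (σ² + n·σ₀²)/(σ₀²σ²) = 127.778/(24.4036·5.76); posterior variance σₙ² = σ₀²σ²/(σ² + n·σ₀²) = 24.4036·5.76/127.778 = 1.100070.
Predictive variance for one new observation = σₙ² + σ² = 24.4036·5.76/127.778 + 5.76 = σ²·(σ₀² + 127.778)/127.778 = 5.76·152.1816/127.778 = 6.860070; SD = √(5.76·152.1816/127.778) = 2.6192.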